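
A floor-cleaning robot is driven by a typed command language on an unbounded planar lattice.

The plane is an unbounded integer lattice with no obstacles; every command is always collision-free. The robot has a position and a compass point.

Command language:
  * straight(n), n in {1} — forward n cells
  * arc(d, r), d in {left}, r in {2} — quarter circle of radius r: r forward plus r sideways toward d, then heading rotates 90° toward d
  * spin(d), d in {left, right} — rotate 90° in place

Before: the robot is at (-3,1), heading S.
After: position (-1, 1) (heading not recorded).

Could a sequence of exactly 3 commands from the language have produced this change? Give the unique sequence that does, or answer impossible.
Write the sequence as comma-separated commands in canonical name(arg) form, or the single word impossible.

key: running straight(1) before spin(left) would end elsewhere — order is forced
start: at (-3,1), heading S
1. spin(left) → at (-3,1), heading E
2. straight(1) → at (-2,1), heading E
3. straight(1) → at (-1,1), heading E
no other 3-command option fits: unique.

spin(left), straight(1), straight(1)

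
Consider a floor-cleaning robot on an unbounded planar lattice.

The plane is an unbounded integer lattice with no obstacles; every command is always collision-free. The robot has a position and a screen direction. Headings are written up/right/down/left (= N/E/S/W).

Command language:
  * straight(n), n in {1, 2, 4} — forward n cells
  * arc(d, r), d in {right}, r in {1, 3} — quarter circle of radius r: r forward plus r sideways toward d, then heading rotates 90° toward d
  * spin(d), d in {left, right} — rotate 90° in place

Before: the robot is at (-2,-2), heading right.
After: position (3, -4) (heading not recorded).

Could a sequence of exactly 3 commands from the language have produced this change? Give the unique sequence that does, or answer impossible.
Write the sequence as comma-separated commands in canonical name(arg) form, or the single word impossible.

key: order matters: swapping straight(4) and straight(1) lands elsewhere
start: at (-2,-2), heading right
1. straight(4) → at (2,-2), heading right
2. arc(right, 1) → at (3,-3), heading down
3. straight(1) → at (3,-4), heading down
no rival 3-sequence matches.

straight(4), arc(right, 1), straight(1)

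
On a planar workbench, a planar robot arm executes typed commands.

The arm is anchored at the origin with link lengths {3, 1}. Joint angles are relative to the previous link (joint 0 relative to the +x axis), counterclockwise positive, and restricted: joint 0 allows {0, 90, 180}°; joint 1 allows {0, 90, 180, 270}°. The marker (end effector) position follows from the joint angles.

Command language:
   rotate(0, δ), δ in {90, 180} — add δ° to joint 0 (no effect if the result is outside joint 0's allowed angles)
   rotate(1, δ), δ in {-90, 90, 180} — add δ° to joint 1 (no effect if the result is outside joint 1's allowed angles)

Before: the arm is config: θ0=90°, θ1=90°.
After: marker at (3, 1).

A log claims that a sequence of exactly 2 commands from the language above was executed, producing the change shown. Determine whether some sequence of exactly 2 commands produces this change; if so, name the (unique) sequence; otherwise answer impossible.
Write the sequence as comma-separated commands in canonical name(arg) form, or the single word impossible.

rotate(0, 90), rotate(0, 180)

key: running rotate(0, 180) before rotate(0, 90) would end elsewhere — order is forced
from: config: θ0=90°, θ1=90°
1. rotate(0, 90) → config: θ0=180°, θ1=90°
2. rotate(0, 180) → config: θ0=0°, θ1=90°
no other 2-command option fits: unique.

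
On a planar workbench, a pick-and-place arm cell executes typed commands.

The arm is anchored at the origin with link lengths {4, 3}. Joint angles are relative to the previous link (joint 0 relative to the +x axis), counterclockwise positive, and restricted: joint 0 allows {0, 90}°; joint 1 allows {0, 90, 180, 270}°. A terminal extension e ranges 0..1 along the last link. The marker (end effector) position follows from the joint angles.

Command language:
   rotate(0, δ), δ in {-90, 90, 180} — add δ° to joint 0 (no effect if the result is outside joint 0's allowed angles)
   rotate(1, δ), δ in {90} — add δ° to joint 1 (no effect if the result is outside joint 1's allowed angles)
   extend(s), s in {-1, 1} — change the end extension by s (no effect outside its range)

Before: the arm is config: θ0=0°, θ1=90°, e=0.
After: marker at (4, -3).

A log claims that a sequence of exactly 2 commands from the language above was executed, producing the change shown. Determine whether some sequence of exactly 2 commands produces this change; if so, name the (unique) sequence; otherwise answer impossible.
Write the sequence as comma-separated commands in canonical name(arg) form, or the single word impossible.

rotate(1, 90), rotate(1, 90)

from: config: θ0=0°, θ1=90°, e=0
t=1 rotate(1, 90) ⇒ config: θ0=0°, θ1=180°, e=0
t=2 rotate(1, 90) ⇒ config: θ0=0°, θ1=270°, e=0
no other 2-command option fits: unique.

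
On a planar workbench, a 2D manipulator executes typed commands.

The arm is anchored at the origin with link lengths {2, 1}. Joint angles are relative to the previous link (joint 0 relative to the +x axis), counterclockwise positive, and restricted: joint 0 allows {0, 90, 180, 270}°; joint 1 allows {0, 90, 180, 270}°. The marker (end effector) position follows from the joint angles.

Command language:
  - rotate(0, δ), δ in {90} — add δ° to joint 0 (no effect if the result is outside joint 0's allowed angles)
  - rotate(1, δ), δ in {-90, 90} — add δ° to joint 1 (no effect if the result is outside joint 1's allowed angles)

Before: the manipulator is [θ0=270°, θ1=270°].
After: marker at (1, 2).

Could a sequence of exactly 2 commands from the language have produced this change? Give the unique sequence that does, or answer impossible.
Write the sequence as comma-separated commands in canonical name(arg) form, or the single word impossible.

rotate(0, 90), rotate(0, 90)

start: [θ0=270°, θ1=270°]
t=1 rotate(0, 90) ⇒ [θ0=0°, θ1=270°]
t=2 rotate(0, 90) ⇒ [θ0=90°, θ1=270°]
no rival 2-sequence matches.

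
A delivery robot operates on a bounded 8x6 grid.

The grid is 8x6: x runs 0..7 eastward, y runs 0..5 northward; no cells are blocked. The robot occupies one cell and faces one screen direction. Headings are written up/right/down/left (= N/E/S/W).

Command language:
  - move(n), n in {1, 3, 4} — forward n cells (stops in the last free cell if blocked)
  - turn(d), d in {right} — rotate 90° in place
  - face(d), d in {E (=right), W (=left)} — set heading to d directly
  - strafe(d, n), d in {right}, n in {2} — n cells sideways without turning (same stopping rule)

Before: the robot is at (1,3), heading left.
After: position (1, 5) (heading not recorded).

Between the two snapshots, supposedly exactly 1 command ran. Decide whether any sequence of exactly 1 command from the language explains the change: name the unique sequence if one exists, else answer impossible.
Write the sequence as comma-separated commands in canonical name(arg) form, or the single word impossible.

initial: at (1,3), heading left
[1] after strafe(right, 2): at (1,5), heading left
all 7 alternatives checked — unique.

strafe(right, 2)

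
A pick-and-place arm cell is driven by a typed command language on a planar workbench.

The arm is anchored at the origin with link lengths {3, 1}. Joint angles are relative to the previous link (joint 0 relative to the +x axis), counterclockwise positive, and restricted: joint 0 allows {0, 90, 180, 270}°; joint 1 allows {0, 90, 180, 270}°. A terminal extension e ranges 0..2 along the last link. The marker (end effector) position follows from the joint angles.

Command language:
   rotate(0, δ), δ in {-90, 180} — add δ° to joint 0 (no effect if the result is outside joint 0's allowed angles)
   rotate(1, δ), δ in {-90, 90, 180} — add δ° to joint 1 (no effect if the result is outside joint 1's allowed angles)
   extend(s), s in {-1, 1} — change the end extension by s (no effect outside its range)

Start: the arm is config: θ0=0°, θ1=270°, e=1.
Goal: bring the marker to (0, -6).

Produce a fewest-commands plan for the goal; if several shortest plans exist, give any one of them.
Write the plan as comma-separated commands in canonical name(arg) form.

from: config: θ0=0°, θ1=270°, e=1
step 1 (rotate(0, -90)): config: θ0=270°, θ1=270°, e=1
step 2 (extend(1)): config: θ0=270°, θ1=270°, e=2
step 3 (rotate(1, 90)): config: θ0=270°, θ1=0°, e=2
minimal: 3 command(s), checked below 3.

rotate(0, -90), extend(1), rotate(1, 90)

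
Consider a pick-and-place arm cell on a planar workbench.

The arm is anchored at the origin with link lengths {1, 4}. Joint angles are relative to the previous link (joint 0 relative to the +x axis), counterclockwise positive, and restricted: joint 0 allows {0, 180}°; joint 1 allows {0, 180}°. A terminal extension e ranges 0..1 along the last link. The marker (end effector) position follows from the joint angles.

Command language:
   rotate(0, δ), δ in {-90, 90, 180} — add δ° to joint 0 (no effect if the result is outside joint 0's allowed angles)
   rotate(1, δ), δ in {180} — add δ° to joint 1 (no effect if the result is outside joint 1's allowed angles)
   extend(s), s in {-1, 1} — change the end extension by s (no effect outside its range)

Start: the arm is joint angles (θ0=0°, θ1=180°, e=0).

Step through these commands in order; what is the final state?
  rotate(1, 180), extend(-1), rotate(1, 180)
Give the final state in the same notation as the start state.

joint angles (θ0=0°, θ1=180°, e=0)

initial: joint angles (θ0=0°, θ1=180°, e=0)
1. rotate(1, 180) → joint angles (θ0=0°, θ1=0°, e=0)
2. extend(-1) → joint angles (θ0=0°, θ1=0°, e=0)
3. rotate(1, 180) → joint angles (θ0=0°, θ1=180°, e=0)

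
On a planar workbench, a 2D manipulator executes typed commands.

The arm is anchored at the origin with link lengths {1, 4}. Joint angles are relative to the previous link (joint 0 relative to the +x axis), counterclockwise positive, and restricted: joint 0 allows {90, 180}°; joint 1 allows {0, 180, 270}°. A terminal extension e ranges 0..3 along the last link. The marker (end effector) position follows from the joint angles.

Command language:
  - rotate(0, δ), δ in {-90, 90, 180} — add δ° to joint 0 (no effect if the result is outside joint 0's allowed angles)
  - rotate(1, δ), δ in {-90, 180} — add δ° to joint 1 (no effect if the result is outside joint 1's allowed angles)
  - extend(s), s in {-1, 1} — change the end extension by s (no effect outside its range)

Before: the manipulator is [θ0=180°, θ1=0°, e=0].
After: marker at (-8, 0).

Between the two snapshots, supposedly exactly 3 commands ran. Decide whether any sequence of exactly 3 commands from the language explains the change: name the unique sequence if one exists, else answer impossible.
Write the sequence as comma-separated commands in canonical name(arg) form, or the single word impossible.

extend(1), extend(1), extend(1)

start: [θ0=180°, θ1=0°, e=0]
t=1 extend(1) ⇒ [θ0=180°, θ1=0°, e=1]
t=2 extend(1) ⇒ [θ0=180°, θ1=0°, e=2]
t=3 extend(1) ⇒ [θ0=180°, θ1=0°, e=3]
uniquely the one of 343 3-step routes that fits.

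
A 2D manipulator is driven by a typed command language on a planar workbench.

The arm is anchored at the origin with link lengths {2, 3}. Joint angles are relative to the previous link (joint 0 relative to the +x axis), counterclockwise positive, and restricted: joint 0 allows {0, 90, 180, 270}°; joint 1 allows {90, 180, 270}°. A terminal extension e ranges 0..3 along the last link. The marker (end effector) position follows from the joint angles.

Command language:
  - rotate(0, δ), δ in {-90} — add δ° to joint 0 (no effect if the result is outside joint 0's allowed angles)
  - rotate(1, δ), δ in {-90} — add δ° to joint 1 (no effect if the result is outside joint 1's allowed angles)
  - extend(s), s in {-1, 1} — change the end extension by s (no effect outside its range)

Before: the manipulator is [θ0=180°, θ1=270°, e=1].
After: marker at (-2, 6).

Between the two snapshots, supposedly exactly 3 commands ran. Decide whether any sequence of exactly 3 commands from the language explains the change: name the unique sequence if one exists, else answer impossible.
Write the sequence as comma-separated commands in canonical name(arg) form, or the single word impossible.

extend(1), extend(1), extend(1)

start: [θ0=180°, θ1=270°, e=1]
step 1 (extend(1)): [θ0=180°, θ1=270°, e=2]
step 2 (extend(1)): [θ0=180°, θ1=270°, e=3]
step 3 (extend(1)): [θ0=180°, θ1=270°, e=3]
no rival 3-sequence matches.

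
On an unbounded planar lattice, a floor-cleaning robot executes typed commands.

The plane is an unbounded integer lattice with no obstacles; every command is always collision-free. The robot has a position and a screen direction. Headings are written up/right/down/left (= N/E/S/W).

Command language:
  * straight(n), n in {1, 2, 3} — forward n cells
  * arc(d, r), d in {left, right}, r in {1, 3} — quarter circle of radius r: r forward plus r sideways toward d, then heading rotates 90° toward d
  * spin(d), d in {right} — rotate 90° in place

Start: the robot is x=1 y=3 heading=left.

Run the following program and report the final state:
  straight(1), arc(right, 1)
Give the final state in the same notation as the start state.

x=-1 y=4 heading=up

from: x=1 y=3 heading=left
step 1 (straight(1)): x=0 y=3 heading=left
step 2 (arc(right, 1)): x=-1 y=4 heading=up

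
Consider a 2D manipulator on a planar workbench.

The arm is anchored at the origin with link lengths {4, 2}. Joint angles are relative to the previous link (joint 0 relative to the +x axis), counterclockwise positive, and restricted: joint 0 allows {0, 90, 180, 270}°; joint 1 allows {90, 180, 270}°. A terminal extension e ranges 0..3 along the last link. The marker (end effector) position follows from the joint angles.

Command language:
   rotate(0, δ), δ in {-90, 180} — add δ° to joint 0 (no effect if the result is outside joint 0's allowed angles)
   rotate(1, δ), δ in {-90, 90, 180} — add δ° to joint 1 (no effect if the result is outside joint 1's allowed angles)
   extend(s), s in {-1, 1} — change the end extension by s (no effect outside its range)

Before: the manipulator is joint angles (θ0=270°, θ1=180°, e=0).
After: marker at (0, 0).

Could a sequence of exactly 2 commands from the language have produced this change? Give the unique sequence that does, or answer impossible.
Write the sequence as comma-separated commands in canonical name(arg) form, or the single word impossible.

start: joint angles (θ0=270°, θ1=180°, e=0)
[1] after extend(1): joint angles (θ0=270°, θ1=180°, e=1)
[2] after extend(1): joint angles (θ0=270°, θ1=180°, e=2)
all 49 alternatives checked — unique.

extend(1), extend(1)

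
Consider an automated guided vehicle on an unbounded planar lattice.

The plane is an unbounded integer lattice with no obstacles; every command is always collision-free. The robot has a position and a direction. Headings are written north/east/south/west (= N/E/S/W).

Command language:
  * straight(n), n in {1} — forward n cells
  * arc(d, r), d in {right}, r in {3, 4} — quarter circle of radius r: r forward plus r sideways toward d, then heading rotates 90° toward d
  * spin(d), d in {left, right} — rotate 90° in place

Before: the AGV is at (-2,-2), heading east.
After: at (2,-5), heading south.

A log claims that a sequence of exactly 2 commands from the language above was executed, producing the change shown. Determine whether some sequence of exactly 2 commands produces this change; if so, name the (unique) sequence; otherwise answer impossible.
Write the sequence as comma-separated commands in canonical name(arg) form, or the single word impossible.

key: position moved to (2,-5) AND the heading swung to S — translation plus rotation needed
t0: at (-2,-2), heading east
t=1 straight(1) ⇒ at (-1,-2), heading east
t=2 arc(right, 3) ⇒ at (2,-5), heading south
no other 2-command option fits: unique.

straight(1), arc(right, 3)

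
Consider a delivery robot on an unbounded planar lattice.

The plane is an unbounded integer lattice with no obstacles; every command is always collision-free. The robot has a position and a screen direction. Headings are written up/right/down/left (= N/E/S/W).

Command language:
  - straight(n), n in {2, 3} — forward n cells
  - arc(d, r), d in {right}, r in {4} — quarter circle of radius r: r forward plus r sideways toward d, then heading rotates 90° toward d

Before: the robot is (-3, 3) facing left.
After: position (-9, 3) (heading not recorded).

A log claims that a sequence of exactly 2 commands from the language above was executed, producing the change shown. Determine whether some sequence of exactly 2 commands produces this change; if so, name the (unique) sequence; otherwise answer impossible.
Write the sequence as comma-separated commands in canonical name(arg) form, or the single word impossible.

begin: (-3, 3) facing left
t=1 straight(3) ⇒ (-6, 3) facing left
t=2 straight(3) ⇒ (-9, 3) facing left
uniquely the one of 9 2-step routes that fits.

straight(3), straight(3)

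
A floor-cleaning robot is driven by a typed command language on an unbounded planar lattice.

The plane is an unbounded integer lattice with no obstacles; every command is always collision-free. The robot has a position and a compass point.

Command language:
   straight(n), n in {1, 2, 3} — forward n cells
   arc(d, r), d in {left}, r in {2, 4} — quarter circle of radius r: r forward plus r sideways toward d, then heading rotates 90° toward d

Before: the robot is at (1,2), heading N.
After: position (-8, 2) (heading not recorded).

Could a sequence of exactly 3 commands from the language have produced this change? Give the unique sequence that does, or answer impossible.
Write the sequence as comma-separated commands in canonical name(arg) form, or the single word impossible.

arc(left, 4), straight(1), arc(left, 4)

initial: at (1,2), heading N
[1] after arc(left, 4): at (-3,6), heading W
[2] after straight(1): at (-4,6), heading W
[3] after arc(left, 4): at (-8,2), heading S
no rival 3-sequence matches.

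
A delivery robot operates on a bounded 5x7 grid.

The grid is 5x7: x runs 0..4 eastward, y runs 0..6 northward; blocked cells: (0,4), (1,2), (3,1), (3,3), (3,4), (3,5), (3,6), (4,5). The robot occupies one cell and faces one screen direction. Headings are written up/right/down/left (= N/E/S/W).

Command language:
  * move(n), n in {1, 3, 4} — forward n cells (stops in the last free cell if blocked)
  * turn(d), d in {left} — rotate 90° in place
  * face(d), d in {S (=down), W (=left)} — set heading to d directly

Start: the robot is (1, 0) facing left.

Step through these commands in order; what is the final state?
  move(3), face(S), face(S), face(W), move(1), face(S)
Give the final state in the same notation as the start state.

from: (1, 0) facing left
[1] after move(3): (0, 0) facing left
[2] after face(S): (0, 0) facing down
[3] after face(S): (0, 0) facing down
[4] after face(W): (0, 0) facing left
[5] after move(1): (0, 0) facing left
[6] after face(S): (0, 0) facing down

(0, 0) facing down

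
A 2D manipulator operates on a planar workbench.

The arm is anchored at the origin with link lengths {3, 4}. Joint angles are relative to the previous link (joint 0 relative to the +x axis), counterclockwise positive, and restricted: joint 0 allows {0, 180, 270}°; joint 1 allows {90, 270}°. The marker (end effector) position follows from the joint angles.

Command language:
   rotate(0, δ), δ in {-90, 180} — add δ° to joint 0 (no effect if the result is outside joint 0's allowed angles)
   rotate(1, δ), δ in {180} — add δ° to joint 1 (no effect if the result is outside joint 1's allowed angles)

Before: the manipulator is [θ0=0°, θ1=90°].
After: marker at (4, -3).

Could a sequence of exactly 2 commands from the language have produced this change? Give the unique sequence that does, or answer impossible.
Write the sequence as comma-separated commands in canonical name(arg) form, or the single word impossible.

key: order matters: swapping rotate(0, -90) and rotate(0, 180) lands elsewhere
initial: [θ0=0°, θ1=90°]
step 1 (rotate(0, -90)): [θ0=270°, θ1=90°]
step 2 (rotate(0, 180)): [θ0=270°, θ1=90°]
no rival 2-sequence matches.

rotate(0, -90), rotate(0, 180)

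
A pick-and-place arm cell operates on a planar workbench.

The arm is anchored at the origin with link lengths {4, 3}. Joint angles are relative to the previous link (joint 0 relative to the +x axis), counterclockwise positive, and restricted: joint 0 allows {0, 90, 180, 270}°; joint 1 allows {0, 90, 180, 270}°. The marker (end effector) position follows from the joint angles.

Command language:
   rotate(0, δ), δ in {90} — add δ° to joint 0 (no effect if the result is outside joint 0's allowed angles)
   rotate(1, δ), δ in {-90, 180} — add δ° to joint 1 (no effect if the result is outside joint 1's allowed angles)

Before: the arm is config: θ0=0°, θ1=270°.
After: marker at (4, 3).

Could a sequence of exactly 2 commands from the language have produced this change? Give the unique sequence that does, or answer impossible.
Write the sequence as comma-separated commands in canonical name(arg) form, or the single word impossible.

start: config: θ0=0°, θ1=270°
1. rotate(1, -90) → config: θ0=0°, θ1=180°
2. rotate(1, -90) → config: θ0=0°, θ1=90°
no other 2-command option fits: unique.

rotate(1, -90), rotate(1, -90)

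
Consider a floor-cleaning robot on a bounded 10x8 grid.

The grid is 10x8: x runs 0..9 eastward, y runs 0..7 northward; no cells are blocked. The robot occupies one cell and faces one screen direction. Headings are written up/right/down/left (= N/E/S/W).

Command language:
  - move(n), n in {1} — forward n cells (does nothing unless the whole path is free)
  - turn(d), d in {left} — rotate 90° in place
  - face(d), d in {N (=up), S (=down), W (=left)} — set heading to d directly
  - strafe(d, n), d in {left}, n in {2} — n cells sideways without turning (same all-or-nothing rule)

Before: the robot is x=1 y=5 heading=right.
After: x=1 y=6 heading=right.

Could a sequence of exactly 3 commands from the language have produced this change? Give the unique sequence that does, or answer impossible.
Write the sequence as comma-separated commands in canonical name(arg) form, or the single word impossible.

impossible

checked all 3-command options: none fits.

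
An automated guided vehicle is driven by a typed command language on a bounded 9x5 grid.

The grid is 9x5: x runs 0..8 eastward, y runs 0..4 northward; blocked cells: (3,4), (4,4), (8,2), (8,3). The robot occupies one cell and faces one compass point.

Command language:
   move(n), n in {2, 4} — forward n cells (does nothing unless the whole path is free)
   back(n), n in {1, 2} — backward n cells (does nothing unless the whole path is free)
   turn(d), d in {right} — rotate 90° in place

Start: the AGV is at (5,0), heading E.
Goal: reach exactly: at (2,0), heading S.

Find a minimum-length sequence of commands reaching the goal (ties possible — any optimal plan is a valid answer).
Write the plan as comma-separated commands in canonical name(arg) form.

t0: at (5,0), heading E
step 1 (back(1)): at (4,0), heading E
step 2 (back(2)): at (2,0), heading E
step 3 (turn(right)): at (2,0), heading S
no 2-step plan works, so 3 is optimal.

back(1), back(2), turn(right)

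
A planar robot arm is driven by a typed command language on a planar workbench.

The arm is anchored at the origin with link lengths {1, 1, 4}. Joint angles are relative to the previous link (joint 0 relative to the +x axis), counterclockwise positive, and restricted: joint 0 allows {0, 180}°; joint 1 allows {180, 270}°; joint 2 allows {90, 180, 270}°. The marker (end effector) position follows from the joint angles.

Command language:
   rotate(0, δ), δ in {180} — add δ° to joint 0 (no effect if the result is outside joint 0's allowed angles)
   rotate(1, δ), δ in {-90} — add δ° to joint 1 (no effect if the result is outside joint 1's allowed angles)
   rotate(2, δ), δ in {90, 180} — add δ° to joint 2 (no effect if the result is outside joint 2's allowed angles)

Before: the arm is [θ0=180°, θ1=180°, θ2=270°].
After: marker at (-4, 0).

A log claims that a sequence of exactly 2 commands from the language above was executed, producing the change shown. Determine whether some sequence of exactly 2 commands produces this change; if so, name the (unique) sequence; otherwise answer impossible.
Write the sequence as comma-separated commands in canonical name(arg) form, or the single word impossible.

rotate(2, 180), rotate(2, 90)

key: order matters: swapping rotate(2, 180) and rotate(2, 90) lands elsewhere
t0: [θ0=180°, θ1=180°, θ2=270°]
t=1 rotate(2, 180) ⇒ [θ0=180°, θ1=180°, θ2=90°]
t=2 rotate(2, 90) ⇒ [θ0=180°, θ1=180°, θ2=180°]
all 16 alternatives checked — unique.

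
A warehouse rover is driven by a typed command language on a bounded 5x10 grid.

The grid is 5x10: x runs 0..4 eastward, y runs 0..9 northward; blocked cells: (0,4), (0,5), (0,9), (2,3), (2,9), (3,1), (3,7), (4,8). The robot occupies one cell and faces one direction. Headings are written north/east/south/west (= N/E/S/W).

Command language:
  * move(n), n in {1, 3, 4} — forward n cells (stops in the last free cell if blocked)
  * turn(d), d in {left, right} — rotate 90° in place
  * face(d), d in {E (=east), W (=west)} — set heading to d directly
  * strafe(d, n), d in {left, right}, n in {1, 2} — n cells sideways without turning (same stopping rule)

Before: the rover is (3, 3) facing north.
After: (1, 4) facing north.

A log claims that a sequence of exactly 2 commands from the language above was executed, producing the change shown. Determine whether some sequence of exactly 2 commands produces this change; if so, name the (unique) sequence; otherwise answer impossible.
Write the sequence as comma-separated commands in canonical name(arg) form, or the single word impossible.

key: order matters: swapping move(1) and strafe(left, 2) lands elsewhere
from: (3, 3) facing north
t=1 move(1) ⇒ (3, 4) facing north
t=2 strafe(left, 2) ⇒ (1, 4) facing north
all 121 alternatives checked — unique.

move(1), strafe(left, 2)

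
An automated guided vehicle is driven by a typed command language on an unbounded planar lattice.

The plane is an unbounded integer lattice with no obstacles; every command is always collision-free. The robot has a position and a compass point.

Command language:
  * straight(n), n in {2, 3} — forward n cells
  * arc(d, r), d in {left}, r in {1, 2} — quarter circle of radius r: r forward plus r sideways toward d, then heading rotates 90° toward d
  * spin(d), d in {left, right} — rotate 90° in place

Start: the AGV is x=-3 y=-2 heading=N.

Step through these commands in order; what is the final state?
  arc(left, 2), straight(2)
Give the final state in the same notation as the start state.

x=-7 y=0 heading=W

from: x=-3 y=-2 heading=N
t=1 arc(left, 2) ⇒ x=-5 y=0 heading=W
t=2 straight(2) ⇒ x=-7 y=0 heading=W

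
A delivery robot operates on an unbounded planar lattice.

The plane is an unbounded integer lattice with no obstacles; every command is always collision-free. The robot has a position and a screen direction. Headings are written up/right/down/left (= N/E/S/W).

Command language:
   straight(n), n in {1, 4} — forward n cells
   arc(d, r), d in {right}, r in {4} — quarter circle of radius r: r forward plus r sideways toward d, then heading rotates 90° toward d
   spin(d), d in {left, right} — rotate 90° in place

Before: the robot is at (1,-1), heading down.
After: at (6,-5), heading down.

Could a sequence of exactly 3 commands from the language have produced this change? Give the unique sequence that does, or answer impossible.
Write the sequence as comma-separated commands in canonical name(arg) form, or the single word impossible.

spin(left), straight(1), arc(right, 4)

key: still facing S at the end — net rotation zero over 3 steps
initial: at (1,-1), heading down
1. spin(left) → at (1,-1), heading right
2. straight(1) → at (2,-1), heading right
3. arc(right, 4) → at (6,-5), heading down
no rival 3-sequence matches.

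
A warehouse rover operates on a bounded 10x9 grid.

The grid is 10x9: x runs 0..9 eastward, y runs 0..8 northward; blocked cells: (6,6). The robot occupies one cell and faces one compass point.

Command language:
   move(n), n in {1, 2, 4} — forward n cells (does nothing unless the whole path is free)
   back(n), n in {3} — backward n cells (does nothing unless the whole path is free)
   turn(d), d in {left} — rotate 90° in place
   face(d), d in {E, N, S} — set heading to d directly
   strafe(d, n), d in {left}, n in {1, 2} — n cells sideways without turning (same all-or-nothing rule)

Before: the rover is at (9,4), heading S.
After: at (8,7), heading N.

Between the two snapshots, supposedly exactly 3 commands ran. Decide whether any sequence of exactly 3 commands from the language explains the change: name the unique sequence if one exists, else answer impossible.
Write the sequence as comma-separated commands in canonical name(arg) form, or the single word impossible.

key: running strafe(left, 1) before back(3) would end elsewhere — order is forced
start: at (9,4), heading S
step 1 (back(3)): at (9,7), heading S
step 2 (face(N)): at (9,7), heading N
step 3 (strafe(left, 1)): at (8,7), heading N
all 1000 alternatives checked — unique.

back(3), face(N), strafe(left, 1)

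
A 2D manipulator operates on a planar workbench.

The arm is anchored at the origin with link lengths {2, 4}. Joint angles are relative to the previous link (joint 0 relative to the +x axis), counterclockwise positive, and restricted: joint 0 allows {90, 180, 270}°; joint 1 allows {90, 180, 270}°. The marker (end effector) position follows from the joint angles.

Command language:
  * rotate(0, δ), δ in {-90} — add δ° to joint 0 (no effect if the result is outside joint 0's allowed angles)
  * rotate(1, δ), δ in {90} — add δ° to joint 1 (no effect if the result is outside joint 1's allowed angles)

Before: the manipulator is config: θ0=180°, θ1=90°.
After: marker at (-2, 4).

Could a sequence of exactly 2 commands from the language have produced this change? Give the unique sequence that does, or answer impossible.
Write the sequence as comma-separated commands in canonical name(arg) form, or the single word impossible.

t0: config: θ0=180°, θ1=90°
step 1 (rotate(1, 90)): config: θ0=180°, θ1=180°
step 2 (rotate(1, 90)): config: θ0=180°, θ1=270°
uniquely the one of 4 2-step routes that fits.

rotate(1, 90), rotate(1, 90)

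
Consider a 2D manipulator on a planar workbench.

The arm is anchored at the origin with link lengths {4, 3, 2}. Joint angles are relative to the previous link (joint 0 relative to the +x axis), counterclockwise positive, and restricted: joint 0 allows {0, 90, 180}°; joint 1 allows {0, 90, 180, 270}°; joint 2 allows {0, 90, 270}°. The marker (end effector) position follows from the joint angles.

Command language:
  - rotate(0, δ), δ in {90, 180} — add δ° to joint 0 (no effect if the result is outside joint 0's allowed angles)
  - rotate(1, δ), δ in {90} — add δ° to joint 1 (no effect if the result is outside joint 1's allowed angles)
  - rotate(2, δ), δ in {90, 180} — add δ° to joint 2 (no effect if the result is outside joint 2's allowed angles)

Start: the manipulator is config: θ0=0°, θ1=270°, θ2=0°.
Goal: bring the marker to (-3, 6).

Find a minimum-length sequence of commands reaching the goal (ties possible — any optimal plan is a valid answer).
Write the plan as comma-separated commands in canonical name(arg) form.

rotate(1, 90), rotate(1, 90), rotate(2, 90), rotate(2, 180), rotate(0, 90)

t0: config: θ0=0°, θ1=270°, θ2=0°
1. rotate(1, 90) → config: θ0=0°, θ1=0°, θ2=0°
2. rotate(1, 90) → config: θ0=0°, θ1=90°, θ2=0°
3. rotate(2, 90) → config: θ0=0°, θ1=90°, θ2=90°
4. rotate(2, 180) → config: θ0=0°, θ1=90°, θ2=270°
5. rotate(0, 90) → config: θ0=90°, θ1=90°, θ2=270°
no 4-step plan works, so 5 is optimal.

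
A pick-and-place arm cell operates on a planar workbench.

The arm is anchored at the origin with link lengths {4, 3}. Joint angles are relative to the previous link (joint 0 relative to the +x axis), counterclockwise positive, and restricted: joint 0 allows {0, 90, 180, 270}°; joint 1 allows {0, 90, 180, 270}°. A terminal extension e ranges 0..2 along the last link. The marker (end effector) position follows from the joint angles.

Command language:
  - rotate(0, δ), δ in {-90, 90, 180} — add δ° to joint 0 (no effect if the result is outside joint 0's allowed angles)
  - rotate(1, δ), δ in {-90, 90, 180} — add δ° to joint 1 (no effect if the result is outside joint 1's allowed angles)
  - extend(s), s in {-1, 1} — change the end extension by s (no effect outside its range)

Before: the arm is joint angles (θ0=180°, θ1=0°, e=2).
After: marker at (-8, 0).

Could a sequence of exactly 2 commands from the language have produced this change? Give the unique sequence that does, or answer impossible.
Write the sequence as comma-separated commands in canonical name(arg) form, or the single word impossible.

key: order matters: swapping extend(1) and extend(-1) lands elsewhere
t0: joint angles (θ0=180°, θ1=0°, e=2)
t=1 extend(1) ⇒ joint angles (θ0=180°, θ1=0°, e=2)
t=2 extend(-1) ⇒ joint angles (θ0=180°, θ1=0°, e=1)
uniquely the one of 64 2-step routes that fits.

extend(1), extend(-1)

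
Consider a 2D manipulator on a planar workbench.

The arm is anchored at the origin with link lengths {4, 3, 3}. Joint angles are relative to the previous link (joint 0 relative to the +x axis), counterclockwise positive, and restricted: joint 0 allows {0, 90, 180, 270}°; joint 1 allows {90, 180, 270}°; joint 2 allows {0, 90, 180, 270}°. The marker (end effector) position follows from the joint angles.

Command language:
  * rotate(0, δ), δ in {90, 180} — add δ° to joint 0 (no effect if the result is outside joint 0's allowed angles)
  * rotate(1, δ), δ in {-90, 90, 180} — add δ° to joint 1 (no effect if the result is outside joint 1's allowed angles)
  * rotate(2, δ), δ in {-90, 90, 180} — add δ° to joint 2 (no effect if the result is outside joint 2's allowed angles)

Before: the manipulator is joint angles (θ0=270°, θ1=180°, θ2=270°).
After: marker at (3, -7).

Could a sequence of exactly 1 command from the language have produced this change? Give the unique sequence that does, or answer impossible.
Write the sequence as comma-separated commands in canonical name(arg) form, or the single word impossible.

rotate(1, -90)

begin: joint angles (θ0=270°, θ1=180°, θ2=270°)
[1] after rotate(1, -90): joint angles (θ0=270°, θ1=90°, θ2=270°)
all 8 alternatives checked — unique.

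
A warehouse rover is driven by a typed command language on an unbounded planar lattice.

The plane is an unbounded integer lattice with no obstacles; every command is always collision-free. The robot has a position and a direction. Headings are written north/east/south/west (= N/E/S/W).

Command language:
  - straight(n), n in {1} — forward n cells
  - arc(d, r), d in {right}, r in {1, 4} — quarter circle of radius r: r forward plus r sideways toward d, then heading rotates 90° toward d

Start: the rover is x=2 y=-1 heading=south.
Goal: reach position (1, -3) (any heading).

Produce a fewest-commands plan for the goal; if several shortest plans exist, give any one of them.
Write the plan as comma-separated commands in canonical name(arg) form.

begin: x=2 y=-1 heading=south
1. straight(1) → x=2 y=-2 heading=south
2. arc(right, 1) → x=1 y=-3 heading=west
minimal: 2 command(s), checked below 2.

straight(1), arc(right, 1)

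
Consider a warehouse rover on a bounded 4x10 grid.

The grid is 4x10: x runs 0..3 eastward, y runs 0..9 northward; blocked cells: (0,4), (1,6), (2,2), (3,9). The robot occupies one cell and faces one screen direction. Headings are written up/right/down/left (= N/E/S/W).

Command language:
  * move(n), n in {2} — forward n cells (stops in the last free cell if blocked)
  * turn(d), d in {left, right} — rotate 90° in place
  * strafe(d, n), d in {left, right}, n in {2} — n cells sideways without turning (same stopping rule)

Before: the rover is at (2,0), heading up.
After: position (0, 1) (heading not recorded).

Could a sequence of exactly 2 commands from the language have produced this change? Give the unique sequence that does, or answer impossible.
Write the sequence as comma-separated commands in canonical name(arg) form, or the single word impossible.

key: order matters: swapping move(2) and strafe(left, 2) lands elsewhere
t0: at (2,0), heading up
[1] after move(2): at (2,1), heading up
[2] after strafe(left, 2): at (0,1), heading up
uniquely the one of 25 2-step routes that fits.

move(2), strafe(left, 2)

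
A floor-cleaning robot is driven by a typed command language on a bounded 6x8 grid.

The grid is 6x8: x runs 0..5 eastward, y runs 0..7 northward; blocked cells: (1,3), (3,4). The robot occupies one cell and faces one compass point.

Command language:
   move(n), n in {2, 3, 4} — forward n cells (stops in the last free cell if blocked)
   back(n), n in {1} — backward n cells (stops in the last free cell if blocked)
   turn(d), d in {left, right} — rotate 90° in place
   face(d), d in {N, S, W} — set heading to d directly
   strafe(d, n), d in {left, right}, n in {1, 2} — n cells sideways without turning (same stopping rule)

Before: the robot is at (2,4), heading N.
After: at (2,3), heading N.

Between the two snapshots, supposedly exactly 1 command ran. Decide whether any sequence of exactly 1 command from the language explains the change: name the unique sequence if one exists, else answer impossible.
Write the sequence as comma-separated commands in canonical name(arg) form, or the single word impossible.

key: still facing N — the one step turns nothing
initial: at (2,4), heading N
t=1 back(1) ⇒ at (2,3), heading N
no rival 1-sequence matches.

back(1)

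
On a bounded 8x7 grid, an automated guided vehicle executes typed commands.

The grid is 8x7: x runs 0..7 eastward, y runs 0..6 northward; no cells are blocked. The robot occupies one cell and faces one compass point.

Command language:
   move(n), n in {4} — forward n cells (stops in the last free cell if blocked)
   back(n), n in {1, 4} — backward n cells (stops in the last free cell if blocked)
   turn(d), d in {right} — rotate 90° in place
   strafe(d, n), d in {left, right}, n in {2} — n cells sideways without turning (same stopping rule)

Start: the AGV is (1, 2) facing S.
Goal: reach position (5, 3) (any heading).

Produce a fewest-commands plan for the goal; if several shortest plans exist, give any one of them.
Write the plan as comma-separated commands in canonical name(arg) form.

strafe(left, 2), strafe(left, 2), back(1)

begin: (1, 2) facing S
[1] after strafe(left, 2): (3, 2) facing S
[2] after strafe(left, 2): (5, 2) facing S
[3] after back(1): (5, 3) facing S
nothing shorter than 3 reaches the goal.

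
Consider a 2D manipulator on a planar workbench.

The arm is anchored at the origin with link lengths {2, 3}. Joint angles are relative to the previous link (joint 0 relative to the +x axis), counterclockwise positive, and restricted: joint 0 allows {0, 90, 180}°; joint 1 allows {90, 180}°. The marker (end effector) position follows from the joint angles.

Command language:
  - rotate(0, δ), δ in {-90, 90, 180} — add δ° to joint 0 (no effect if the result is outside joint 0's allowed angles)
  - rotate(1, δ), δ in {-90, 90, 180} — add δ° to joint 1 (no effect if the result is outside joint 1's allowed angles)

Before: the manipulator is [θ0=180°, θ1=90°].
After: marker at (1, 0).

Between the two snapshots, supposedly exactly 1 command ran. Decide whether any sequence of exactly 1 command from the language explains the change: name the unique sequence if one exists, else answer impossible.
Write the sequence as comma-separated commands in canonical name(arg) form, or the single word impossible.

initial: [θ0=180°, θ1=90°]
1. rotate(1, 90) → [θ0=180°, θ1=180°]
all 6 alternatives checked — unique.

rotate(1, 90)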